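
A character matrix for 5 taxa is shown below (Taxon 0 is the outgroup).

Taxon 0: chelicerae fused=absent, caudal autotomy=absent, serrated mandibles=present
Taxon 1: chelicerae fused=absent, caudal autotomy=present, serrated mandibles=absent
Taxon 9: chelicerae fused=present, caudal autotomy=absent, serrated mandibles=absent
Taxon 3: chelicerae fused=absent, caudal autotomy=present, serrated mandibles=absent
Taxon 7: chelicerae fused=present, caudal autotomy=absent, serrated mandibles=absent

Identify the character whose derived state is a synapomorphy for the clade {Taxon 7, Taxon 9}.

Character polarity is set by the outgroup: the derived state is whichever differs from the outgroup's state, so for serrated mandibles the derived state is 'absent', and for the remaining characters it is 'present'.
Only Taxon 7 and Taxon 9 show the derived state 'present' for chelicerae fused, supporting them as a clade.
caudal autotomy (derived state 'present') is shared by Taxon 1 and Taxon 3 — a synapomorphy uniting that clade.
serrated mandibles (derived state 'absent') is shared by all ingroup taxa — unites the whole ingroup.
Most parsimonious ingroup topology: ((Taxon 1,Taxon 3),(Taxon 9,Taxon 7)).
The clade {Taxon 7, Taxon 9} is supported by chelicerae fused: its derived state 'present' occurs in exactly those taxa and in no other taxon (including the outgroup).

chelicerae fused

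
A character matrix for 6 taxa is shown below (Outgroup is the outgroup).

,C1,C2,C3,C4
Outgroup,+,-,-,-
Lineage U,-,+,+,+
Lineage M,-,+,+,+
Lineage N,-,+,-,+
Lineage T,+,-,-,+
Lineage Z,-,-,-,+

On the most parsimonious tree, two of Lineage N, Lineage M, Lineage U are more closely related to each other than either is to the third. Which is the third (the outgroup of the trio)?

Character polarity is set by the outgroup: the derived state is whichever differs from the outgroup's state, so for C1 the derived state is '-', and for the remaining characters it is '+'.
C1 (derived state '-') is shared by Lineage M, Lineage N, Lineage U, and Lineage Z — a synapomorphy uniting that clade.
Only Lineage M, Lineage N, and Lineage U show the derived state '+' for C2, supporting them as a clade.
C3: derived state '+' in Lineage M and Lineage U only — synapomorphy for {Lineage M, Lineage U}.
All ingroup taxa share the derived state '+' for C4; it defines the ingroup but does not resolve relationships within it.
Most parsimonious ingroup topology: ((((Lineage U,Lineage M),Lineage N),Lineage Z),Lineage T).
Lineage M and Lineage U share a more recent common ancestor with each other than either does with Lineage N, so Lineage N is the least closely related of the three.

Lineage N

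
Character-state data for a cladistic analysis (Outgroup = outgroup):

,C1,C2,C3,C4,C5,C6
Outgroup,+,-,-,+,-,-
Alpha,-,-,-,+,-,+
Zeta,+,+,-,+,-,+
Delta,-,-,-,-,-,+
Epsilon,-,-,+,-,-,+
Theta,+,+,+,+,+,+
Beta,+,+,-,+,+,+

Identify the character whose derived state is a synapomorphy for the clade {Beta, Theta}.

C5

Character polarity is set by the outgroup: the derived state is whichever differs from the outgroup's state, so for C1, C4 the derived state is '-', and for the remaining characters it is '+'.
C1: derived state '-' in Alpha, Delta, and Epsilon only — synapomorphy for {Alpha, Delta, Epsilon}.
Only Beta, Theta, and Zeta show the derived state '+' for C2, supporting them as a clade.
C3 (state '+') occurs in Epsilon and Theta but conflicts with the nesting implied by the other characters — most parsimoniously interpreted as homoplasy.
Only Delta and Epsilon show the derived state '-' for C4, supporting them as a clade.
Only Beta and Theta show the derived state '+' for C5, supporting them as a clade.
C6 (derived state '+') is shared by all ingroup taxa — unites the whole ingroup.
Most parsimonious ingroup topology: ((Alpha,(Delta,Epsilon)),(Zeta,(Theta,Beta))).
The clade {Beta, Theta} is supported by C5: its derived state '+' occurs in exactly those taxa and in no other taxon (including the outgroup).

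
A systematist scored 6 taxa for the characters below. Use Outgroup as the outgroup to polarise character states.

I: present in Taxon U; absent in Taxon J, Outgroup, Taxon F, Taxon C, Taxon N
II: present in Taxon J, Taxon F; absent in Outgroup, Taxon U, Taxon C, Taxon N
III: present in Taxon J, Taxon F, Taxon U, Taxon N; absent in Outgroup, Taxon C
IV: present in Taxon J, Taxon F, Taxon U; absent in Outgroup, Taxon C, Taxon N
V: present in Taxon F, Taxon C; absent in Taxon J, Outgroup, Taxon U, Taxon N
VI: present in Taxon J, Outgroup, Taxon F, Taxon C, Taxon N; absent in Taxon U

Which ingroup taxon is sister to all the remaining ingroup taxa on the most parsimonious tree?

Character polarity is set by the outgroup: the derived state is whichever differs from the outgroup's state, so for VI the derived state is 'absent', and for the remaining characters it is 'present'.
I: derived state 'present' in Taxon U only — an autapomorphy, so it tells us nothing about relationships among taxa.
II (derived state 'present') is shared by Taxon F and Taxon J — a synapomorphy uniting that clade.
Only Taxon F, Taxon J, Taxon N, and Taxon U show the derived state 'present' for III, supporting them as a clade.
IV: derived state 'present' in Taxon F, Taxon J, and Taxon U only — synapomorphy for {Taxon F, Taxon J, Taxon U}.
V groups Taxon C and Taxon F, which is incompatible with the clades supported by the remaining characters; treating it as convergent (homoplasy) costs fewer steps than any alternative tree.
VI (derived state 'absent') is unique to Taxon U (autapomorphy; uninformative for grouping).
Most parsimonious ingroup topology: ((((Taxon J,Taxon F),Taxon U),Taxon N),Taxon C).
Taxon C is sister to the clade containing all other ingroup taxa, so it is the earliest-diverging (most basal) ingroup lineage.

Taxon C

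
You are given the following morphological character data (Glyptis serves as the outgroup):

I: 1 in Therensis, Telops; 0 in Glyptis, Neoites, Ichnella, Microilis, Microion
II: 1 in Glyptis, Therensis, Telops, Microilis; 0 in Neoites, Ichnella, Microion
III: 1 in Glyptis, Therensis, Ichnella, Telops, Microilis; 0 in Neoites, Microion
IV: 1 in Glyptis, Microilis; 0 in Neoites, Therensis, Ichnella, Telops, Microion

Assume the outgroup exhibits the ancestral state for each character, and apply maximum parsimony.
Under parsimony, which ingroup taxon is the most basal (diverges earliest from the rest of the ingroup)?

Microilis

Character polarity is set by the outgroup: the derived state is whichever differs from the outgroup's state, so for II, III, IV the derived state is '0', and for the remaining characters it is '1'.
I: derived state '1' in Telops and Therensis only — synapomorphy for {Telops, Therensis}.
II (derived state '0') is shared by Ichnella, Microion, and Neoites — a synapomorphy uniting that clade.
Only Microion and Neoites show the derived state '0' for III, supporting them as a clade.
IV (derived state '0') is shared by Ichnella, Microion, Neoites, Telops, and Therensis — a synapomorphy uniting that clade.
Most parsimonious ingroup topology: (((Telops,Therensis),(Ichnella,(Neoites,Microion))),Microilis).
Microilis is sister to the clade containing all other ingroup taxa, so it is the earliest-diverging (most basal) ingroup lineage.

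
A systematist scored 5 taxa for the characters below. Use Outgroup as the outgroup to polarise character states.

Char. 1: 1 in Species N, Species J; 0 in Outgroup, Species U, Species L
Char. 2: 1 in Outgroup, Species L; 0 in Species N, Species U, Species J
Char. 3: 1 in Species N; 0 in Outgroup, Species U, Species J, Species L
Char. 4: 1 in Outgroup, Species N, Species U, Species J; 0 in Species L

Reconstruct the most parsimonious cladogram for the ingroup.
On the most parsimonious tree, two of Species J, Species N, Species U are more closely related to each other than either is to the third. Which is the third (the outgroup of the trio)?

Species U

Character polarity is set by the outgroup: the derived state is whichever differs from the outgroup's state, so for Char. 2, Char. 4 the derived state is '0', and for the remaining characters it is '1'.
Only Species J and Species N show the derived state '1' for Char. 1, supporting them as a clade.
Only Species J, Species N, and Species U show the derived state '0' for Char. 2, supporting them as a clade.
Char. 3: derived state '1' in Species N only — an autapomorphy, so it tells us nothing about relationships among taxa.
Char. 4: derived state '0' in Species L only — an autapomorphy, so it tells us nothing about relationships among taxa.
Most parsimonious ingroup topology: ((Species U,(Species J,Species N)),Species L).
Species J and Species N share a more recent common ancestor with each other than either does with Species U, so Species U is the least closely related of the three.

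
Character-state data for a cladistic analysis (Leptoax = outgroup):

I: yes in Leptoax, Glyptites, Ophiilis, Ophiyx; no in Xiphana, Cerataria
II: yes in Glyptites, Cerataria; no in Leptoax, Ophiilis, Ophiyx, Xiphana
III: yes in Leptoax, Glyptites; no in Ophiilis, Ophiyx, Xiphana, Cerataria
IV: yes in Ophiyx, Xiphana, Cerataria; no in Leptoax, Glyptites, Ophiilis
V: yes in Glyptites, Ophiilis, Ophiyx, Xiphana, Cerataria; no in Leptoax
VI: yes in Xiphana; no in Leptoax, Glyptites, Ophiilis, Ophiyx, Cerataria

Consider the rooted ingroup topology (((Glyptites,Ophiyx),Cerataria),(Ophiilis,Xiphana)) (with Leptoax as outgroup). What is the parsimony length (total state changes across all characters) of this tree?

Map each character onto (((Glyptites,Ophiyx),Cerataria),(Ophiilis,Xiphana)) (rooted by Leptoax) and count the minimum state changes it requires (Fitch parsimony):
I: 2; II: 2; III: 2; IV: 3; V: 1; VI: 1.
Total tree length = 11.

11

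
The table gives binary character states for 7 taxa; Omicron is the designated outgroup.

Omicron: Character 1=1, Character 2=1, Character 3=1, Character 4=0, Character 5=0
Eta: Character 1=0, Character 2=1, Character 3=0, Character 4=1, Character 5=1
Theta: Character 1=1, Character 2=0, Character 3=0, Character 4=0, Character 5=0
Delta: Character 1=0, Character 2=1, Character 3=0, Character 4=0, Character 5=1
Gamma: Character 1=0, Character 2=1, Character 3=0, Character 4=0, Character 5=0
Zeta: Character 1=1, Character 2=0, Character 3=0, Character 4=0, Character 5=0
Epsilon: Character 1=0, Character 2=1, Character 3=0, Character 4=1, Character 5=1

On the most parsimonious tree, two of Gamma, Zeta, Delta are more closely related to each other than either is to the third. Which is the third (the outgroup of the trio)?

Character polarity is set by the outgroup: the derived state is whichever differs from the outgroup's state, so for Character 1, Character 2, Character 3 the derived state is '0', and for the remaining characters it is '1'.
Character 1: derived state '0' in Delta, Epsilon, Eta, and Gamma only — synapomorphy for {Delta, Epsilon, Eta, Gamma}.
Only Theta and Zeta show the derived state '0' for Character 2, supporting them as a clade.
All ingroup taxa share the derived state '0' for Character 3; it defines the ingroup but does not resolve relationships within it.
Only Epsilon and Eta show the derived state '1' for Character 4, supporting them as a clade.
Character 5 (derived state '1') is shared by Delta, Epsilon, and Eta — a synapomorphy uniting that clade.
Most parsimonious ingroup topology: ((((Eta,Epsilon),Delta),Gamma),(Theta,Zeta)).
Delta and Gamma share a more recent common ancestor with each other than either does with Zeta, so Zeta is the least closely related of the three.

Zeta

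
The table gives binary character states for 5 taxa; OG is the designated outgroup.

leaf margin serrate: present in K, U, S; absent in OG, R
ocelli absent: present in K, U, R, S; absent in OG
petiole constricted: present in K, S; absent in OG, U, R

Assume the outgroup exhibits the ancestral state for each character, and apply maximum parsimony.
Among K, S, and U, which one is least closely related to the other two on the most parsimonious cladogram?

The outgroup has state 'absent' for every character, so 'present' is the derived state throughout.
leaf margin serrate: derived state 'present' in K, S, and U only — synapomorphy for {K, S, U}.
All ingroup taxa share the derived state 'present' for ocelli absent; it defines the ingroup but does not resolve relationships within it.
petiole constricted: derived state 'present' in K and S only — synapomorphy for {K, S}.
Most parsimonious ingroup topology: (((K,S),U),R).
K and S share a more recent common ancestor with each other than either does with U, so U is the least closely related of the three.

U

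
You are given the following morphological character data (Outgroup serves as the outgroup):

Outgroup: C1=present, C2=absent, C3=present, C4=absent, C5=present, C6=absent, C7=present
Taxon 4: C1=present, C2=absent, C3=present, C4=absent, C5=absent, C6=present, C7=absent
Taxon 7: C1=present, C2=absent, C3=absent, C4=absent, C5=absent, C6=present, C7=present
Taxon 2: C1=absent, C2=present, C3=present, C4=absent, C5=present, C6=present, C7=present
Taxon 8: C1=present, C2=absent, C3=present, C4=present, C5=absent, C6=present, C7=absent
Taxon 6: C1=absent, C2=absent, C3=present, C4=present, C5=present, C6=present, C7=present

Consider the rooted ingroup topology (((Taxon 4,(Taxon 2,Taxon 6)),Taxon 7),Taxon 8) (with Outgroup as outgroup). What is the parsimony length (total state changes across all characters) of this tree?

10

Map each character onto (((Taxon 4,(Taxon 2,Taxon 6)),Taxon 7),Taxon 8) (rooted by Outgroup) and count the minimum state changes it requires (Fitch parsimony):
C1: 1; C2: 1; C3: 1; C4: 2; C5: 2; C6: 1; C7: 2.
Total tree length = 10.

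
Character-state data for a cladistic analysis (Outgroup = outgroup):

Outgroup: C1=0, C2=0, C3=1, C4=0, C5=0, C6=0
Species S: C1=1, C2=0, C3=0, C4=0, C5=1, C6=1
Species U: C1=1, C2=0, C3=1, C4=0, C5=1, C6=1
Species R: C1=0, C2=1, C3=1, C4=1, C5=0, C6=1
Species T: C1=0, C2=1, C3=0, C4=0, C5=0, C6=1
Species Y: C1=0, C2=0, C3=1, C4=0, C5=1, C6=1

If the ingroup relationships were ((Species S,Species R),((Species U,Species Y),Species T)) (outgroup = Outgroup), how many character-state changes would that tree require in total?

10

Map each character onto ((Species S,Species R),((Species U,Species Y),Species T)) (rooted by Outgroup) and count the minimum state changes it requires (Fitch parsimony):
C1: 2; C2: 2; C3: 2; C4: 1; C5: 2; C6: 1.
Total tree length = 10.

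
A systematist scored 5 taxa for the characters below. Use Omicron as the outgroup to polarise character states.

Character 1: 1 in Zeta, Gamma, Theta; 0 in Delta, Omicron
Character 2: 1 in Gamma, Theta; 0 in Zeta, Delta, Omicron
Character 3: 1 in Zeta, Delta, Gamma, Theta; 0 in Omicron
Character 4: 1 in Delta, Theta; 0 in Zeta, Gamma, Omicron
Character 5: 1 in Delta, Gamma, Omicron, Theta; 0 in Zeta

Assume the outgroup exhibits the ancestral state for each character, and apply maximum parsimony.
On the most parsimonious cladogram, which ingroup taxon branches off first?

Character polarity is set by the outgroup: the derived state is whichever differs from the outgroup's state, so for Character 5 the derived state is '0', and for the remaining characters it is '1'.
Character 1: derived state '1' in Gamma, Theta, and Zeta only — synapomorphy for {Gamma, Theta, Zeta}.
Character 2: derived state '1' in Gamma and Theta only — synapomorphy for {Gamma, Theta}.
Character 3 (derived state '1') is shared by all ingroup taxa — unites the whole ingroup.
Character 4 groups Delta and Theta, which is incompatible with the clades supported by the remaining characters; treating it as convergent (homoplasy) costs fewer steps than any alternative tree.
Character 5 (derived state '0') is unique to Zeta (autapomorphy; uninformative for grouping).
Most parsimonious ingroup topology: (((Theta,Gamma),Zeta),Delta).
Delta is sister to the clade containing all other ingroup taxa, so it is the earliest-diverging (most basal) ingroup lineage.

Delta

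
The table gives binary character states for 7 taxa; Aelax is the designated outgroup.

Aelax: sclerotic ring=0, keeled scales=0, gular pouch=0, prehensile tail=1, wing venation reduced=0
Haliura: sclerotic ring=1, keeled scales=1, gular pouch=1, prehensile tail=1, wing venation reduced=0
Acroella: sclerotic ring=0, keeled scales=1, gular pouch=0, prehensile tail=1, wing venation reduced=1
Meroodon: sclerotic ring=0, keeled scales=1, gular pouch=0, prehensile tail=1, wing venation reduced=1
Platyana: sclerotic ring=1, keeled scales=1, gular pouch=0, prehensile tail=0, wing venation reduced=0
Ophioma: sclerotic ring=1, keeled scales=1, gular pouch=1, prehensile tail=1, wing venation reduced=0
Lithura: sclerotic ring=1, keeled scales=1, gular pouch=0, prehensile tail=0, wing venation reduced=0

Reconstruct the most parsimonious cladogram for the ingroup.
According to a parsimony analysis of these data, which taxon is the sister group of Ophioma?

Character polarity is set by the outgroup: the derived state is whichever differs from the outgroup's state, so for prehensile tail the derived state is '0', and for the remaining characters it is '1'.
Only Haliura, Lithura, Ophioma, and Platyana show the derived state '1' for sclerotic ring, supporting them as a clade.
keeled scales (derived state '1') is shared by all ingroup taxa — unites the whole ingroup.
Only Haliura and Ophioma show the derived state '1' for gular pouch, supporting them as a clade.
Only Lithura and Platyana show the derived state '0' for prehensile tail, supporting them as a clade.
Only Acroella and Meroodon show the derived state '1' for wing venation reduced, supporting them as a clade.
Most parsimonious ingroup topology: (((Haliura,Ophioma),(Platyana,Lithura)),(Acroella,Meroodon)).
Ophioma and Haliura form a cherry on this tree, so they are sister taxa.

Haliura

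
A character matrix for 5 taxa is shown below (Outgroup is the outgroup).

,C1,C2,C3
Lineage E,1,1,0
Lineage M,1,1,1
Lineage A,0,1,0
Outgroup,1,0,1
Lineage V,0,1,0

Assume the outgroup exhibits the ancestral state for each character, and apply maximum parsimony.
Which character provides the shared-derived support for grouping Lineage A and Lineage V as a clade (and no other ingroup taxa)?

C1

Character polarity is set by the outgroup: the derived state is whichever differs from the outgroup's state, so for C1, C3 the derived state is '0', and for the remaining characters it is '1'.
C1 (derived state '0') is shared by Lineage A and Lineage V — a synapomorphy uniting that clade.
C2 (derived state '1') is shared by all ingroup taxa — unites the whole ingroup.
C3: derived state '0' in Lineage A, Lineage E, and Lineage V only — synapomorphy for {Lineage A, Lineage E, Lineage V}.
Most parsimonious ingroup topology: (Lineage M,((Lineage V,Lineage A),Lineage E)).
The clade {Lineage A, Lineage V} is supported by C1: its derived state '0' occurs in exactly those taxa and in no other taxon (including the outgroup).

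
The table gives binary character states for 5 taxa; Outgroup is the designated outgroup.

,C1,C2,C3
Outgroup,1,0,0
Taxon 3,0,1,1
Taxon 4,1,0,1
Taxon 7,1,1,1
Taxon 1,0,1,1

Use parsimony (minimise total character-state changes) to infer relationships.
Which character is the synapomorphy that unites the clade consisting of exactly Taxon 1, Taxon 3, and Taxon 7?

Character polarity is set by the outgroup: the derived state is whichever differs from the outgroup's state, so for C1 the derived state is '0', and for the remaining characters it is '1'.
C1: derived state '0' in Taxon 1 and Taxon 3 only — synapomorphy for {Taxon 1, Taxon 3}.
Only Taxon 1, Taxon 3, and Taxon 7 show the derived state '1' for C2, supporting them as a clade.
All ingroup taxa share the derived state '1' for C3; it defines the ingroup but does not resolve relationships within it.
Most parsimonious ingroup topology: (((Taxon 3,Taxon 1),Taxon 7),Taxon 4).
The clade {Taxon 1, Taxon 3, Taxon 7} is supported by C2: its derived state '1' occurs in exactly those taxa and in no other taxon (including the outgroup).

C2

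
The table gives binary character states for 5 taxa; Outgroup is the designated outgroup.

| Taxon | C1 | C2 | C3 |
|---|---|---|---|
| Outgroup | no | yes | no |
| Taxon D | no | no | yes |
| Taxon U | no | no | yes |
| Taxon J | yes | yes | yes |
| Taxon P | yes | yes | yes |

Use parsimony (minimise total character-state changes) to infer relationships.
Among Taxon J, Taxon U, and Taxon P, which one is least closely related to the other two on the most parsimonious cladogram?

Character polarity is set by the outgroup: the derived state is whichever differs from the outgroup's state, so for C2 the derived state is 'no', and for the remaining characters it is 'yes'.
Only Taxon J and Taxon P show the derived state 'yes' for C1, supporting them as a clade.
C2: derived state 'no' in Taxon D and Taxon U only — synapomorphy for {Taxon D, Taxon U}.
All ingroup taxa share the derived state 'yes' for C3; it defines the ingroup but does not resolve relationships within it.
Most parsimonious ingroup topology: ((Taxon D,Taxon U),(Taxon J,Taxon P)).
Taxon J and Taxon P share a more recent common ancestor with each other than either does with Taxon U, so Taxon U is the least closely related of the three.

Taxon U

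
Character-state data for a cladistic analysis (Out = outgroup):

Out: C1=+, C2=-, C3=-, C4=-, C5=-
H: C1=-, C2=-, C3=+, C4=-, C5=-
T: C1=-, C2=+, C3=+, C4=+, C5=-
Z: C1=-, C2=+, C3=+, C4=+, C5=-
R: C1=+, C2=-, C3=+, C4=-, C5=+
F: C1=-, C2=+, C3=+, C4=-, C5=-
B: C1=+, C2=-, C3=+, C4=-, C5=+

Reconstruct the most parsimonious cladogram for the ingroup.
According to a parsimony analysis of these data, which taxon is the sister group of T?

Character polarity is set by the outgroup: the derived state is whichever differs from the outgroup's state, so for C1 the derived state is '-', and for the remaining characters it is '+'.
Only F, H, T, and Z show the derived state '-' for C1, supporting them as a clade.
C2 (derived state '+') is shared by F, T, and Z — a synapomorphy uniting that clade.
All ingroup taxa share the derived state '+' for C3; it defines the ingroup but does not resolve relationships within it.
C4 (derived state '+') is shared by T and Z — a synapomorphy uniting that clade.
C5: derived state '+' in B and R only — synapomorphy for {B, R}.
Most parsimonious ingroup topology: ((H,((T,Z),F)),(R,B)).
T and Z form a cherry on this tree, so they are sister taxa.

Z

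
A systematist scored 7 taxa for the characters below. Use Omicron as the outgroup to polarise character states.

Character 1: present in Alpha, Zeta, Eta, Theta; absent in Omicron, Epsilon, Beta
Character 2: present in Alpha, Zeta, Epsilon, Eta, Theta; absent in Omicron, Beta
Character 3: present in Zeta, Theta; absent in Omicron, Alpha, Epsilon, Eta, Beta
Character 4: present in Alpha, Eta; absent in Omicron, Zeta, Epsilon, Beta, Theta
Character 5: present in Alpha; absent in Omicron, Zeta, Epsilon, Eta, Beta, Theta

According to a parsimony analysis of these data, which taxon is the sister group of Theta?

The outgroup has state 'absent' for every character, so 'present' is the derived state throughout.
Character 1 (derived state 'present') is shared by Alpha, Eta, Theta, and Zeta — a synapomorphy uniting that clade.
Only Alpha, Epsilon, Eta, Theta, and Zeta show the derived state 'present' for Character 2, supporting them as a clade.
Character 3 (derived state 'present') is shared by Theta and Zeta — a synapomorphy uniting that clade.
Character 4: derived state 'present' in Alpha and Eta only — synapomorphy for {Alpha, Eta}.
Character 5: derived state 'present' in Alpha only — an autapomorphy, so it tells us nothing about relationships among taxa.
Most parsimonious ingroup topology: ((((Alpha,Eta),(Zeta,Theta)),Epsilon),Beta).
Theta and Zeta form a cherry on this tree, so they are sister taxa.

Zeta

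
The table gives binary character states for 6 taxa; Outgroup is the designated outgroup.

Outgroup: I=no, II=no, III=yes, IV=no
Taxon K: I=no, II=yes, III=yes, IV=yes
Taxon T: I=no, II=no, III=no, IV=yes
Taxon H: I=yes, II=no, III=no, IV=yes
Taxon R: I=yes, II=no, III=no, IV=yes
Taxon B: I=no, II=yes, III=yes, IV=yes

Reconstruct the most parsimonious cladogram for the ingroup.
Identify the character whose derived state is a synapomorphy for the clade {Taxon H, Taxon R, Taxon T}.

III

Character polarity is set by the outgroup: the derived state is whichever differs from the outgroup's state, so for III the derived state is 'no', and for the remaining characters it is 'yes'.
I: derived state 'yes' in Taxon H and Taxon R only — synapomorphy for {Taxon H, Taxon R}.
II (derived state 'yes') is shared by Taxon B and Taxon K — a synapomorphy uniting that clade.
Only Taxon H, Taxon R, and Taxon T show the derived state 'no' for III, supporting them as a clade.
All ingroup taxa share the derived state 'yes' for IV; it defines the ingroup but does not resolve relationships within it.
Most parsimonious ingroup topology: ((Taxon K,Taxon B),(Taxon T,(Taxon H,Taxon R))).
The clade {Taxon H, Taxon R, Taxon T} is supported by III: its derived state 'no' occurs in exactly those taxa and in no other taxon (including the outgroup).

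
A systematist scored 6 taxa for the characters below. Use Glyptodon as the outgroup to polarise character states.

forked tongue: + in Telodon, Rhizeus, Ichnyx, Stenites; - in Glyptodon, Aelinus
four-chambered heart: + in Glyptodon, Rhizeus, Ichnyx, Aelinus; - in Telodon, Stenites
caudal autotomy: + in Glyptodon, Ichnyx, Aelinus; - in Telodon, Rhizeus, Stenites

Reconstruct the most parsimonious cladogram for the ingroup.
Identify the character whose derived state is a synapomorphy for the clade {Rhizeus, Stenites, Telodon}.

caudal autotomy

Character polarity is set by the outgroup: the derived state is whichever differs from the outgroup's state, so for four-chambered heart, caudal autotomy the derived state is '-', and for the remaining characters it is '+'.
forked tongue: derived state '+' in Ichnyx, Rhizeus, Stenites, and Telodon only — synapomorphy for {Ichnyx, Rhizeus, Stenites, Telodon}.
Only Stenites and Telodon show the derived state '-' for four-chambered heart, supporting them as a clade.
caudal autotomy (derived state '-') is shared by Rhizeus, Stenites, and Telodon — a synapomorphy uniting that clade.
Most parsimonious ingroup topology: ((((Telodon,Stenites),Rhizeus),Ichnyx),Aelinus).
The clade {Rhizeus, Stenites, Telodon} is supported by caudal autotomy: its derived state '-' occurs in exactly those taxa and in no other taxon (including the outgroup).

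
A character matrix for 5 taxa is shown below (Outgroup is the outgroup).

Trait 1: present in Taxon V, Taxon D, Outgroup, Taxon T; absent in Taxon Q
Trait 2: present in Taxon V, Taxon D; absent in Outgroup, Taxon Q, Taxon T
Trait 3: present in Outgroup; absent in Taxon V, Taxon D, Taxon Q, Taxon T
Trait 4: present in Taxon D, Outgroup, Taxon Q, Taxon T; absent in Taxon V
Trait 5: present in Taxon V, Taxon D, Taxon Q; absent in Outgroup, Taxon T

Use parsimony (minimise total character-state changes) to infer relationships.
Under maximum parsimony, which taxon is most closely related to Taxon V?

Character polarity is set by the outgroup: the derived state is whichever differs from the outgroup's state, so for Trait 1, Trait 3, Trait 4 the derived state is 'absent', and for the remaining characters it is 'present'.
Trait 1: derived state 'absent' in Taxon Q only — an autapomorphy, so it tells us nothing about relationships among taxa.
Trait 2: derived state 'present' in Taxon D and Taxon V only — synapomorphy for {Taxon D, Taxon V}.
Trait 3 (derived state 'absent') is shared by all ingroup taxa — unites the whole ingroup.
Trait 4 (derived state 'absent') is unique to Taxon V (autapomorphy; uninformative for grouping).
Only Taxon D, Taxon Q, and Taxon V show the derived state 'present' for Trait 5, supporting them as a clade.
Most parsimonious ingroup topology: (Taxon T,(Taxon Q,(Taxon D,Taxon V))).
Taxon V and Taxon D form a cherry on this tree, so they are sister taxa.

Taxon D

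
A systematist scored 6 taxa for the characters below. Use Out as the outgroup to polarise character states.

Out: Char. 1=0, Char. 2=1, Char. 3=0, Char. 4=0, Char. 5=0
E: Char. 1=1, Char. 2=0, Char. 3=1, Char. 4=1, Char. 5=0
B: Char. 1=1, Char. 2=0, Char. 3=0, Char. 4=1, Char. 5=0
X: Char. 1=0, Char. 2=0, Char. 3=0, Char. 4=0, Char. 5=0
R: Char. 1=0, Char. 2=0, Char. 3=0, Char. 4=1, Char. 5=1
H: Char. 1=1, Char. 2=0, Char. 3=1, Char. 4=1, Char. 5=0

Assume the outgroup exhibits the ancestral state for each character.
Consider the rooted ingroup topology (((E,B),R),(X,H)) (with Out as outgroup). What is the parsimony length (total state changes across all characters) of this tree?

8

Map each character onto (((E,B),R),(X,H)) (rooted by Out) and count the minimum state changes it requires (Fitch parsimony):
Char. 1: 2; Char. 2: 1; Char. 3: 2; Char. 4: 2; Char. 5: 1.
Total tree length = 8.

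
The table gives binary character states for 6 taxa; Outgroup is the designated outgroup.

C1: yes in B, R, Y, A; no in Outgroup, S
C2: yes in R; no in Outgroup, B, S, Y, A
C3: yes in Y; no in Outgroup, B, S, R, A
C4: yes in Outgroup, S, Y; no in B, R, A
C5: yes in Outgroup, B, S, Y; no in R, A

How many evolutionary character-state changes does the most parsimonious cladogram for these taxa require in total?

Character polarity is set by the outgroup: the derived state is whichever differs from the outgroup's state, so for C4, C5 the derived state is 'no', and for the remaining characters it is 'yes'.
C1 (derived state 'yes') is shared by A, B, R, and Y — a synapomorphy uniting that clade.
C2: derived state 'yes' in R only — an autapomorphy, so it tells us nothing about relationships among taxa.
C3 (derived state 'yes') is unique to Y (autapomorphy; uninformative for grouping).
C4: derived state 'no' in A, B, and R only — synapomorphy for {A, B, R}.
Only A and R show the derived state 'no' for C5, supporting them as a clade.
Most parsimonious ingroup topology: (((B,(R,A)),Y),S).
Changes per character on this tree: C1: 1; C2: 1; C3: 1; C4: 1; C5: 1.
Total = 5.

5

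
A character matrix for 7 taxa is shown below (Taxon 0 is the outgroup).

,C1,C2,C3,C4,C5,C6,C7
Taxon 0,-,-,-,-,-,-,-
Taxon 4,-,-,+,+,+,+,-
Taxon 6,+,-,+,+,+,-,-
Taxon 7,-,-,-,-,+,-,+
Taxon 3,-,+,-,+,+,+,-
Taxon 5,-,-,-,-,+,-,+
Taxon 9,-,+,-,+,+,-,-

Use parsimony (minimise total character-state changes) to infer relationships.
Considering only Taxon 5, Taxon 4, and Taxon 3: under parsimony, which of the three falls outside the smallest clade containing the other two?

The outgroup has state '-' for every character, so '+' is the derived state throughout.
C1 (derived state '+') is unique to Taxon 6 (autapomorphy; uninformative for grouping).
C2: derived state '+' in Taxon 3 and Taxon 9 only — synapomorphy for {Taxon 3, Taxon 9}.
Only Taxon 4 and Taxon 6 show the derived state '+' for C3, supporting them as a clade.
C4 (derived state '+') is shared by Taxon 3, Taxon 4, Taxon 6, and Taxon 9 — a synapomorphy uniting that clade.
All ingroup taxa share the derived state '+' for C5; it defines the ingroup but does not resolve relationships within it.
C6 (state '+') occurs in Taxon 3 and Taxon 4 but conflicts with the nesting implied by the other characters — most parsimoniously interpreted as homoplasy.
C7 (derived state '+') is shared by Taxon 5 and Taxon 7 — a synapomorphy uniting that clade.
Most parsimonious ingroup topology: (((Taxon 4,Taxon 6),(Taxon 3,Taxon 9)),(Taxon 7,Taxon 5)).
Taxon 3 and Taxon 4 share a more recent common ancestor with each other than either does with Taxon 5, so Taxon 5 is the least closely related of the three.

Taxon 5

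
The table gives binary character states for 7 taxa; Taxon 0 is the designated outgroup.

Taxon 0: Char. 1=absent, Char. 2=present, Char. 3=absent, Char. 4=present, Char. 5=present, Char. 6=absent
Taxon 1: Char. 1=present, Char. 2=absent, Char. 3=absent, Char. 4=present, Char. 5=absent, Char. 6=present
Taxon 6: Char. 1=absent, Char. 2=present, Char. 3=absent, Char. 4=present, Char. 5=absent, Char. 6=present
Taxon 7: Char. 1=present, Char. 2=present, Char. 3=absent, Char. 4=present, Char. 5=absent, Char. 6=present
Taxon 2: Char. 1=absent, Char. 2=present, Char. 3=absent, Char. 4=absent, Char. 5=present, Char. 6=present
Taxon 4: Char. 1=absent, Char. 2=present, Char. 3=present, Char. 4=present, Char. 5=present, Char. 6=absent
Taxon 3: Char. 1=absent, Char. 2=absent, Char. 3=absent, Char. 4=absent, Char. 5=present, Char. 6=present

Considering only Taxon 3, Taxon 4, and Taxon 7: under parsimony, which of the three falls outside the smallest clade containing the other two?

Taxon 4

Character polarity is set by the outgroup: the derived state is whichever differs from the outgroup's state, so for Char. 2, Char. 4, Char. 5 the derived state is 'absent', and for the remaining characters it is 'present'.
Char. 1: derived state 'present' in Taxon 1 and Taxon 7 only — synapomorphy for {Taxon 1, Taxon 7}.
Char. 2 (state 'absent') occurs in Taxon 1 and Taxon 3 but conflicts with the nesting implied by the other characters — most parsimoniously interpreted as homoplasy.
Char. 3 (derived state 'present') is unique to Taxon 4 (autapomorphy; uninformative for grouping).
Char. 4 (derived state 'absent') is shared by Taxon 2 and Taxon 3 — a synapomorphy uniting that clade.
Char. 5: derived state 'absent' in Taxon 1, Taxon 6, and Taxon 7 only — synapomorphy for {Taxon 1, Taxon 6, Taxon 7}.
Char. 6: derived state 'present' in Taxon 1, Taxon 2, Taxon 3, Taxon 6, and Taxon 7 only — synapomorphy for {Taxon 1, Taxon 2, Taxon 3, Taxon 6, Taxon 7}.
Most parsimonious ingroup topology: ((((Taxon 1,Taxon 7),Taxon 6),(Taxon 2,Taxon 3)),Taxon 4).
Taxon 3 and Taxon 7 share a more recent common ancestor with each other than either does with Taxon 4, so Taxon 4 is the least closely related of the three.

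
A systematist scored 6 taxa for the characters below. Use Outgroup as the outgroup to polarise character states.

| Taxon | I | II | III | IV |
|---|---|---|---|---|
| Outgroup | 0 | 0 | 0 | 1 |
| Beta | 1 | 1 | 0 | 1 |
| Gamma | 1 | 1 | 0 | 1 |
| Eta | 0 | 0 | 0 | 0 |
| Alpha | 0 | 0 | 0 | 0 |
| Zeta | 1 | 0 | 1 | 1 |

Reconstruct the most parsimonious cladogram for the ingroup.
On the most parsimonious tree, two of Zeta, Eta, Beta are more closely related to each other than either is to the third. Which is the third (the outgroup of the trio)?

Eta

Character polarity is set by the outgroup: the derived state is whichever differs from the outgroup's state, so for IV the derived state is '0', and for the remaining characters it is '1'.
I: derived state '1' in Beta, Gamma, and Zeta only — synapomorphy for {Beta, Gamma, Zeta}.
II (derived state '1') is shared by Beta and Gamma — a synapomorphy uniting that clade.
III (derived state '1') is unique to Zeta (autapomorphy; uninformative for grouping).
Only Alpha and Eta show the derived state '0' for IV, supporting them as a clade.
Most parsimonious ingroup topology: (((Beta,Gamma),Zeta),(Eta,Alpha)).
Zeta and Beta share a more recent common ancestor with each other than either does with Eta, so Eta is the least closely related of the three.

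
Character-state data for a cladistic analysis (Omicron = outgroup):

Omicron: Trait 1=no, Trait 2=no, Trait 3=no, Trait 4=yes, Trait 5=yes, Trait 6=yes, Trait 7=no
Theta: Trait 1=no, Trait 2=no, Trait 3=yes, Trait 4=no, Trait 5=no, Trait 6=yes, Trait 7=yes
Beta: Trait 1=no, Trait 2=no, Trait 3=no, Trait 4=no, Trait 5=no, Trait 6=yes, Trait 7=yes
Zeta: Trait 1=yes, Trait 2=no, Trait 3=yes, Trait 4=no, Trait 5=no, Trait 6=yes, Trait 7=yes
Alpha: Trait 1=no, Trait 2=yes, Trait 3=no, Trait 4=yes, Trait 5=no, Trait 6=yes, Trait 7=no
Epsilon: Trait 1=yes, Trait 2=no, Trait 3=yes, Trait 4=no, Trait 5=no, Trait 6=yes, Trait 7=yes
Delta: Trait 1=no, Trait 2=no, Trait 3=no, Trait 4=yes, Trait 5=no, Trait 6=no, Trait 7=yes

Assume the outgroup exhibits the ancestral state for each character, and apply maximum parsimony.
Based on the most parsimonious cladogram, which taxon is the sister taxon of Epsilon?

Character polarity is set by the outgroup: the derived state is whichever differs from the outgroup's state, so for Trait 4, Trait 5, Trait 6 the derived state is 'no', and for the remaining characters it is 'yes'.
Trait 1: derived state 'yes' in Epsilon and Zeta only — synapomorphy for {Epsilon, Zeta}.
Trait 2: derived state 'yes' in Alpha only — an autapomorphy, so it tells us nothing about relationships among taxa.
Trait 3: derived state 'yes' in Epsilon, Theta, and Zeta only — synapomorphy for {Epsilon, Theta, Zeta}.
Trait 4: derived state 'no' in Beta, Epsilon, Theta, and Zeta only — synapomorphy for {Beta, Epsilon, Theta, Zeta}.
Trait 5 (derived state 'no') is shared by all ingroup taxa — unites the whole ingroup.
Trait 6 (derived state 'no') is unique to Delta (autapomorphy; uninformative for grouping).
Trait 7 (derived state 'yes') is shared by Beta, Delta, Epsilon, Theta, and Zeta — a synapomorphy uniting that clade.
Most parsimonious ingroup topology: ((((Theta,(Zeta,Epsilon)),Beta),Delta),Alpha).
Epsilon and Zeta form a cherry on this tree, so they are sister taxa.

Zeta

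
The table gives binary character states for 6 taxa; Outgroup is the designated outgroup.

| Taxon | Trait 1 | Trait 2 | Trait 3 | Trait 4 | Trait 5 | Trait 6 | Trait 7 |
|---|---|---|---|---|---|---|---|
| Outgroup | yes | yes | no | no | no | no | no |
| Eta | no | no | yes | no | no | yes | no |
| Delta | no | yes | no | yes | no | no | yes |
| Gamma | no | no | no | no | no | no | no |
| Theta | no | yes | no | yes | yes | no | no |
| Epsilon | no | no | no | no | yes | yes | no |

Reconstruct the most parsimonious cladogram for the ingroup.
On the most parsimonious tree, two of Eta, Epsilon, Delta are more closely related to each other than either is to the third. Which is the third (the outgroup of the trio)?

Character polarity is set by the outgroup: the derived state is whichever differs from the outgroup's state, so for Trait 1, Trait 2 the derived state is 'no', and for the remaining characters it is 'yes'.
All ingroup taxa share the derived state 'no' for Trait 1; it defines the ingroup but does not resolve relationships within it.
Only Epsilon, Eta, and Gamma show the derived state 'no' for Trait 2, supporting them as a clade.
Trait 3 (derived state 'yes') is unique to Eta (autapomorphy; uninformative for grouping).
Trait 4: derived state 'yes' in Delta and Theta only — synapomorphy for {Delta, Theta}.
Trait 5 (state 'yes') occurs in Epsilon and Theta but conflicts with the nesting implied by the other characters — most parsimoniously interpreted as homoplasy.
Only Epsilon and Eta show the derived state 'yes' for Trait 6, supporting them as a clade.
Trait 7: derived state 'yes' in Delta only — an autapomorphy, so it tells us nothing about relationships among taxa.
Most parsimonious ingroup topology: (((Eta,Epsilon),Gamma),(Delta,Theta)).
Eta and Epsilon share a more recent common ancestor with each other than either does with Delta, so Delta is the least closely related of the three.

Delta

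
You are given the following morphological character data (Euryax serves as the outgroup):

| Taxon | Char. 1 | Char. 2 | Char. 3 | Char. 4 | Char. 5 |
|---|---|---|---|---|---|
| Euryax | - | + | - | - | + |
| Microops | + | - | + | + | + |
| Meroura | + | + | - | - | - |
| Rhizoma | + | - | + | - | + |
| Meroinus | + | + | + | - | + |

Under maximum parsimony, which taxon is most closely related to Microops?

Character polarity is set by the outgroup: the derived state is whichever differs from the outgroup's state, so for Char. 2, Char. 5 the derived state is '-', and for the remaining characters it is '+'.
All ingroup taxa share the derived state '+' for Char. 1; it defines the ingroup but does not resolve relationships within it.
Char. 2 (derived state '-') is shared by Microops and Rhizoma — a synapomorphy uniting that clade.
Only Meroinus, Microops, and Rhizoma show the derived state '+' for Char. 3, supporting them as a clade.
Char. 4: derived state '+' in Microops only — an autapomorphy, so it tells us nothing about relationships among taxa.
Char. 5 (derived state '-') is unique to Meroura (autapomorphy; uninformative for grouping).
Most parsimonious ingroup topology: (Meroura,((Rhizoma,Microops),Meroinus)).
Microops and Rhizoma form a cherry on this tree, so they are sister taxa.

Rhizoma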